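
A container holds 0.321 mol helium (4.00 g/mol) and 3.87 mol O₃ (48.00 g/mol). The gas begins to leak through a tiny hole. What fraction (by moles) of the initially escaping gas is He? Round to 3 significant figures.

Each component's effusion rate ∝ (its partial pressure)·(1/√M) ∝ n_i/√M_i.
x_He(eff) = (n_He/√M_He) / (n_He/√M_He + n_O₃/√M_O₃)
= (0.321/√4.00) / (0.321/√4.00 + 3.87/√48.00) = 0.1605/(0.1605 + 0.5586) = 0.223.

0.223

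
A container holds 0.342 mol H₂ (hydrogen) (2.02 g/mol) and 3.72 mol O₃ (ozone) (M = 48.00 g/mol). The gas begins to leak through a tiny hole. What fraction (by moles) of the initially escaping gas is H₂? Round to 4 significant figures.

Rate_i ∝ x_i/√M_i (Graham's law weighted by mole fraction), so the effusate composition follows n_i/√M_i.
Mole fraction of H₂ in the effusate = (n_H₂/√M_H₂) / (n_H₂/√M_H₂ + n_O₃/√M_O₃)
= (0.342/√2.02) / (0.342/√2.02 + 3.72/√48.00) = 0.2406/(0.2406 + 0.5369) = 0.3095.

0.3095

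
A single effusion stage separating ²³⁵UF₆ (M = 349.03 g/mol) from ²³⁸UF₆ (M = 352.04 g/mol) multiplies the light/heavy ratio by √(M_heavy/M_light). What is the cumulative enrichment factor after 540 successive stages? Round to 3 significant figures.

10.2

Each stage multiplies the ratio by α = √(352.04/349.03), so after 540 stages the overall factor is α^540 = (352.04/349.03)^(540/2).
= 1.00862^270 = 10.2.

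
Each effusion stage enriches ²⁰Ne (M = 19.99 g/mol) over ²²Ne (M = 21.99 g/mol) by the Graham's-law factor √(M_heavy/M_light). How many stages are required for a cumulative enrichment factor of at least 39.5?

Single-stage factor α = √(21.99/19.99), so ln α = ½ ln(1.10005) = 0.04768.
Need α^N ≥ 39.5 ⇒ N ≥ ln(39.5) / ln α = 3.676 / 0.04768 = 77.11.
So at least 78 stages are needed.

78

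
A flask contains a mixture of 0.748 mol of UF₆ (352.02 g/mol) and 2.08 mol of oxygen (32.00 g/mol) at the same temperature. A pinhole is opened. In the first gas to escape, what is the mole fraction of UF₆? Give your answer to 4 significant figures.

0.09782

The effusion rate of species i is ∝ p_i/√M_i ∝ n_i/√M_i.
So x_UF₆ in the escaping gas = (n_UF₆/√M_UF₆) / Σ(n_i/√M_i)
= (0.748/√352.02) / (0.748/√352.02 + 2.08/√32.00) = 0.03987/(0.03987 + 0.3677) = 0.09782.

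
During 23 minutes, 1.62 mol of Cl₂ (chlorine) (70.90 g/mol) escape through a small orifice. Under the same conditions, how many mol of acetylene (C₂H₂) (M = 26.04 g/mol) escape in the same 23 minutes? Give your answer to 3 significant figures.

2.67 mol

Using Graham's law: rate_C₂H₂/rate_Cl₂ = √(M_Cl₂/M_C₂H₂) = √(70.90/26.04) = √2.723 = 1.650.
So the amount for C₂H₂ is 1.62 × 1.650 = 2.67 mol.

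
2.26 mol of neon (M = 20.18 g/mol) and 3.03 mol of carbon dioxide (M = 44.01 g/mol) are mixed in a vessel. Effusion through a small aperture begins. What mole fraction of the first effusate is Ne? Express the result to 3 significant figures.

0.524

The effusion rate of species i is ∝ p_i/√M_i ∝ n_i/√M_i.
Mole fraction of Ne in the effusate = (n_Ne/√M_Ne) / (n_Ne/√M_Ne + n_CO₂/√M_CO₂)
= (2.26/√20.18) / (2.26/√20.18 + 3.03/√44.01) = 0.5031/(0.5031 + 0.4567) = 0.524.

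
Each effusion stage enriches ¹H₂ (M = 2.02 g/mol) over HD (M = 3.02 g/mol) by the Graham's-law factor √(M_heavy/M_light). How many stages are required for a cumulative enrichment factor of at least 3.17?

6

With α = √(3.02/2.02) per stage, ln α = ½ ln(1.49505) = 0.2011.
Need α^N ≥ 3.17 ⇒ N ≥ ln(3.17) / ln α = 1.154 / 0.2011 = 5.74.
So at least 6 stages are needed.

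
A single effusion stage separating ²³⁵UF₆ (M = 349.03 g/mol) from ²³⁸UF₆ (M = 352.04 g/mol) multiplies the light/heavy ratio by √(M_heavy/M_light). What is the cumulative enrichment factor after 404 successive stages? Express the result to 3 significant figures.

The single-stage factor is √(M_heavy/M_light), so 404 stages give [√(352.04/349.03)]^404 = (352.04/349.03)^(404/2).
= 1.00862^202 = 5.67.

5.67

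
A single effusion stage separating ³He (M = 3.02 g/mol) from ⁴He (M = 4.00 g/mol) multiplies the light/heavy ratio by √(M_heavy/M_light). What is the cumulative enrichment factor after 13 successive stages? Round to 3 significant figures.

The single-stage factor is √(M_heavy/M_light), so 13 stages give [√(4.00/3.02)]^13 = (4.00/3.02)^(13/2).
= 1.32450^(13/2) = 6.21.

6.21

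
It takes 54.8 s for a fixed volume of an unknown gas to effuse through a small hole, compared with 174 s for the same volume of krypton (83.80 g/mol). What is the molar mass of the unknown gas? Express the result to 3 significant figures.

By Graham's law, t_X/t_Kr = √(M_X/M_Kr).
54.8/174 = 0.3149 = √(M_X/83.80)
M_X = 83.80 × 0.3149² = 83.80 × 0.09919 = 8.31 g/mol

8.31 g/mol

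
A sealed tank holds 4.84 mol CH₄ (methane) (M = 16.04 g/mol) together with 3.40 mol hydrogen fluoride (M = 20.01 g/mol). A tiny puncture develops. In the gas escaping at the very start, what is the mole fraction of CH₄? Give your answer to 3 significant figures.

0.614

The effusion rate of species i is ∝ p_i/√M_i ∝ n_i/√M_i.
Mole fraction of CH₄ in the effusate = (n_CH₄/√M_CH₄) / (n_CH₄/√M_CH₄ + n_HF/√M_HF)
= (4.84/√16.04) / (4.84/√16.04 + 3.40/√20.01) = 1.208/(1.208 + 0.7601) = 0.614.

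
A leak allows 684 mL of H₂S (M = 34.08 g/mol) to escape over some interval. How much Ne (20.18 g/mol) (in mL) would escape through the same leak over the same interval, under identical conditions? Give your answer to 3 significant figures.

889 mL

From Graham's law, rate_Ne/rate_H₂S = √(M_H₂S/M_Ne) = √(34.08/20.18) = √1.689 = 1.300.
So the volume for Ne is 684 × 1.300 = 889 mL.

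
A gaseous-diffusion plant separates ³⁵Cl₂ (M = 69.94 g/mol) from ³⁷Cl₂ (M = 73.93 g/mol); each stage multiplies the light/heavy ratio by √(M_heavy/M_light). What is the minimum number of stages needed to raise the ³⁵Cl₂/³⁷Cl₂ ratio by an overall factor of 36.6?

With α = √(73.93/69.94) per stage, ln α = ½ ln(1.05705) = 0.02774.
Need α^N ≥ 36.6 ⇒ N ≥ ln(36.6) / ln α = 3.600 / 0.02774 = 129.78.
Minimum whole number of stages: N = 130.

130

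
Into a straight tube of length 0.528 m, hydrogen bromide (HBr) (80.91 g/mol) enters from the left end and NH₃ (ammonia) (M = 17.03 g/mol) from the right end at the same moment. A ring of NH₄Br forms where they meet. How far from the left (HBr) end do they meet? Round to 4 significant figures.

The fronts meet when d_HBr + d_NH₃ = L with d_HBr/d_NH₃ = √(M_NH₃/M_HBr) (Graham's law). Here √(M_NH₃/M_HBr) = √(17.03/80.91) = 0.4588.
With d_HBr + d_NH₃ = 0.528 m, d_NH₃ = 0.528/(1 + 0.4588) = 0.3619 m.
d_HBr = 0.528 − 0.3619 = 0.1661 m.

0.1661 m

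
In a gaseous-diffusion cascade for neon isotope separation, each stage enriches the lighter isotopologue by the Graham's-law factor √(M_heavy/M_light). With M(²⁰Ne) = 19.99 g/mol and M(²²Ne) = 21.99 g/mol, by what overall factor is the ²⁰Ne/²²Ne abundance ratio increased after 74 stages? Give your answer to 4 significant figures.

34.06

After 74 stages the ratio has grown by (√(21.99/19.99))^74 = (21.99/19.99)^(74/2).
= 1.10005^37 = 34.06.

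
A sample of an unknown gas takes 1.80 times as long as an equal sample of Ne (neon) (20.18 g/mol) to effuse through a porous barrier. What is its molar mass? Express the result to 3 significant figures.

From Graham's law, t_X/t_Ne = √(M_X/M_Ne).
1.80 = √(M_X/20.18)
M_X = 20.18 × 1.80² = 20.18 × 3.240 = 65.4 g/mol

65.4 g/mol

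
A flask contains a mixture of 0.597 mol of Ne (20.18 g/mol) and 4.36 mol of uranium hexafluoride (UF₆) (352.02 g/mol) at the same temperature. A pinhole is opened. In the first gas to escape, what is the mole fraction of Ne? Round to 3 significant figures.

Rate_i ∝ x_i/√M_i (Graham's law weighted by mole fraction), so the effusate composition follows n_i/√M_i.
Mole fraction of Ne in the effusate = (n_Ne/√M_Ne) / (n_Ne/√M_Ne + n_UF₆/√M_UF₆)
= (0.597/√20.18) / (0.597/√20.18 + 4.36/√352.02) = 0.1329/(0.1329 + 0.2324) = 0.364.

0.364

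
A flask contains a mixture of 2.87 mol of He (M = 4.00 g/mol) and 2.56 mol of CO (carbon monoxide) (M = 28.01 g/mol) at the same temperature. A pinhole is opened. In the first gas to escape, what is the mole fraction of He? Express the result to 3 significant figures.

The effusion rate of species i is ∝ p_i/√M_i ∝ n_i/√M_i.
x_He(eff) = (n_He/√M_He) / (n_He/√M_He + n_CO/√M_CO)
= (2.87/√4.00) / (2.87/√4.00 + 2.56/√28.01) = 1.435/(1.435 + 0.4837) = 0.748.

0.748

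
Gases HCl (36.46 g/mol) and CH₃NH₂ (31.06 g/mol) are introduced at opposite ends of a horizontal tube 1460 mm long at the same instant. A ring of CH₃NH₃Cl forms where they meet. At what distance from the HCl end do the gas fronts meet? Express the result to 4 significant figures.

700.8 mm

Graham's law gives d_HCl/d_CH₃NH₂ = rate_HCl/rate_CH₃NH₂ = √(M_CH₃NH₂/M_HCl) = √(31.06/36.46) = 0.9230.
With d_HCl + d_CH₃NH₂ = 1460 mm, d_CH₃NH₂ = 1460/(1 + 0.9230) = 759.2 mm.
d_HCl = 1460 − 759.2 = 700.8 mm.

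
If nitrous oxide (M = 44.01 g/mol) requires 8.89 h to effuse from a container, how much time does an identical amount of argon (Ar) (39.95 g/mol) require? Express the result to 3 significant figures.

By Graham's law, t_Ar/t_N₂O = √(M_Ar/M_N₂O) = √(39.95/44.01) = √0.9077 = 0.9528.
So the time for Ar is 8.89 × 0.9528 = 8.47 h.

8.47 h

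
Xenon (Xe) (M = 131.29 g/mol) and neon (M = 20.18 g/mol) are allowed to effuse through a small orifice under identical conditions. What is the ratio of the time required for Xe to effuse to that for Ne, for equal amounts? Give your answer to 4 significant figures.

2.551

Using Graham's law: t_Xe/t_Ne = √(M_Xe/M_Ne) = √(131.29/20.18) = √6.506 = 2.551.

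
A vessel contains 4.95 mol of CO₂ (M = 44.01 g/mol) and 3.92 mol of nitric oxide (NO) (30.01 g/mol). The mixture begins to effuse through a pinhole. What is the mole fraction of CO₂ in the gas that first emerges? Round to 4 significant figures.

Each component's effusion rate ∝ (its partial pressure)·(1/√M) ∝ n_i/√M_i.
x_CO₂(eff) = (n_CO₂/√M_CO₂) / (n_CO₂/√M_CO₂ + n_NO/√M_NO)
= (4.95/√44.01) / (4.95/√44.01 + 3.92/√30.01) = 0.7462/(0.7462 + 0.7156) = 0.5105.

0.5105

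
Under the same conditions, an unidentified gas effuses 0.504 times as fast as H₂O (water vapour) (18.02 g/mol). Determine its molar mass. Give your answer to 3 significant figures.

70.9 g/mol

Since effusion rate ∝ 1/√M, rate_X/rate_H₂O = √(M_H₂O/M_X).
0.504 = √(18.02/M_X)
M_X = 18.02 / 0.504² = 18.02 / 0.2540 = 70.9 g/mol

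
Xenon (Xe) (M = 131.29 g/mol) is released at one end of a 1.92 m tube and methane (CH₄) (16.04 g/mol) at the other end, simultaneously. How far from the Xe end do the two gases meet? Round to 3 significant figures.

The fronts meet when d_Xe + d_CH₄ = L with d_Xe/d_CH₄ = √(M_CH₄/M_Xe) (Graham's law). Here √(M_CH₄/M_Xe) = √(16.04/131.29) = 0.3495.
With d_Xe + d_CH₄ = 1.92 m, d_CH₄ = 1.92/(1 + 0.3495) = 1.423 m.
d_Xe = 1.92 − 1.423 = 0.497 m.

0.497 m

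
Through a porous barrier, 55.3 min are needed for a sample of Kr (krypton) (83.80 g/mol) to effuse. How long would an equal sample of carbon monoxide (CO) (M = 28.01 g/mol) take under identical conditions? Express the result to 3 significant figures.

32.0 min

From Graham's law, t_CO/t_Kr = √(M_CO/M_Kr) = √(28.01/83.80) = √0.3342 = 0.5781.
So the time for CO is 55.3 × 0.5781 = 32.0 min.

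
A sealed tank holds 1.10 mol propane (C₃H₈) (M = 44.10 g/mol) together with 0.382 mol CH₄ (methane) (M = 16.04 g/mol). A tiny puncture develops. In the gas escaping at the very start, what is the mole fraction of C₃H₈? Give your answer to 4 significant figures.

The effusion rate of species i is ∝ p_i/√M_i ∝ n_i/√M_i.
Mole fraction of C₃H₈ in the effusate = (n_C₃H₈/√M_C₃H₈) / (n_C₃H₈/√M_C₃H₈ + n_CH₄/√M_CH₄)
= (1.10/√44.10) / (1.10/√44.10 + 0.382/√16.04) = 0.1656/(0.1656 + 0.09538) = 0.6346.

0.6346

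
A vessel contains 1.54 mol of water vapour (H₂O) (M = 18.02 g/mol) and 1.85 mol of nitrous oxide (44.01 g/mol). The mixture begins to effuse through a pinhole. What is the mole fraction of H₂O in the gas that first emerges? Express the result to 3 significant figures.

The effusion rate of species i is ∝ p_i/√M_i ∝ n_i/√M_i.
So x_H₂O in the escaping gas = (n_H₂O/√M_H₂O) / Σ(n_i/√M_i)
= (1.54/√18.02) / (1.54/√18.02 + 1.85/√44.01) = 0.3628/(0.3628 + 0.2789) = 0.565.

0.565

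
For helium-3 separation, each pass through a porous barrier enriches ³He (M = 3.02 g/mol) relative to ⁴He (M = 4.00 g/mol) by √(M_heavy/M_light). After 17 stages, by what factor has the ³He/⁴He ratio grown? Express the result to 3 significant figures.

Overall factor = α^17 with α = √(4.00/3.02), i.e. (4.00/3.02)^(17/2).
= 1.32450^(17/2) = 10.9.

10.9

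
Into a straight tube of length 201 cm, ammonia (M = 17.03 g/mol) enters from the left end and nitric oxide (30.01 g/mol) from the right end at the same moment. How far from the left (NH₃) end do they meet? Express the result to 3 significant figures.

The fronts meet when d_NH₃ + d_NO = L with d_NH₃/d_NO = √(M_NO/M_NH₃) (Graham's law). Here √(M_NO/M_NH₃) = √(30.01/17.03) = 1.327.
With d_NH₃ + d_NO = 201 cm, d_NO = 201/(1 + 1.327) = 86.36 cm.
d_NH₃ = 201 − 86.36 = 115 cm.

115 cm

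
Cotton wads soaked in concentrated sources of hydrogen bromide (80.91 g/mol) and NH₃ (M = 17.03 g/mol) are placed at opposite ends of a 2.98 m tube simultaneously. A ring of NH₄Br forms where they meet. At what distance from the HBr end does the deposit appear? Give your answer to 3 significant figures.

The fronts meet when d_HBr + d_NH₃ = L with d_HBr/d_NH₃ = √(M_NH₃/M_HBr) (Graham's law). Here √(M_NH₃/M_HBr) = √(17.03/80.91) = 0.4588.
With d_HBr + d_NH₃ = 2.98 m, d_NH₃ = 2.98/(1 + 0.4588) = 2.043 m.
d_HBr = 2.98 − 2.043 = 0.937 m.

0.937 m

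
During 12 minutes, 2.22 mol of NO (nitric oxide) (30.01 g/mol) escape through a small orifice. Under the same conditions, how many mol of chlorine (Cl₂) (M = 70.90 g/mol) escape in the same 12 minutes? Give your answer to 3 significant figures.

1.44 mol

Graham's law gives rate_Cl₂/rate_NO = √(M_NO/M_Cl₂) = √(30.01/70.90) = √0.4233 = 0.6506.
So the amount for Cl₂ is 2.22 × 0.6506 = 1.44 mol.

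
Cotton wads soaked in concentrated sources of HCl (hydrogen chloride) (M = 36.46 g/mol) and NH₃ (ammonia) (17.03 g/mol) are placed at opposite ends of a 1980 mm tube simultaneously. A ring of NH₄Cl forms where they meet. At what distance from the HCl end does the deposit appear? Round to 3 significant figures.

804 mm

Graham's law gives d_HCl/d_NH₃ = rate_HCl/rate_NH₃ = √(M_NH₃/M_HCl) = √(17.03/36.46) = 0.6834.
With d_HCl + d_NH₃ = 1980 mm, d_NH₃ = 1980/(1 + 0.6834) = 1176 mm.
d_HCl = 1980 − 1176 = 804 mm.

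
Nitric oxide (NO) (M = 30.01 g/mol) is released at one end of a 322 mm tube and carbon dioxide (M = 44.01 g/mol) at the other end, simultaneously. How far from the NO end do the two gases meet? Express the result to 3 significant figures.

176 mm

In equal time, each gas travels a distance ∝ its rate ∝ 1/√M, so d_NO/d_CO₂ = √(M_CO₂/M_NO) = √(44.01/30.01) = 1.211.
With d_NO + d_CO₂ = 322 mm, d_CO₂ = 322/(1 + 1.211) = 145.6 mm.
d_NO = 322 − 145.6 = 176 mm.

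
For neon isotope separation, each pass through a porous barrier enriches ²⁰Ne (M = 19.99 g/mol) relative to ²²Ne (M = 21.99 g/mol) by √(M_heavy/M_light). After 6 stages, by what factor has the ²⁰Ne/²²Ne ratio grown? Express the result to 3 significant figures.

Overall factor = α^6 with α = √(21.99/19.99), i.e. (21.99/19.99)^(6/2).
= 1.10005^3 = 1.33.

1.33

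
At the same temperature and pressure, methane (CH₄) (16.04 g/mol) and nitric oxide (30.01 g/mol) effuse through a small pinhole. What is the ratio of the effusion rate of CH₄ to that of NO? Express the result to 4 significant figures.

From Graham's law, rate_CH₄/rate_NO = √(M_NO/M_CH₄) = √(30.01/16.04) = √1.871 = 1.368.

1.368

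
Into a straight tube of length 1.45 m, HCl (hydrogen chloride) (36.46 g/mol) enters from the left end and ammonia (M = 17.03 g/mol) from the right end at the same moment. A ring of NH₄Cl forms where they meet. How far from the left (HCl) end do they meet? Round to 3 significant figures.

In equal time, each gas travels a distance ∝ its rate ∝ 1/√M, so d_HCl/d_NH₃ = √(M_NH₃/M_HCl) = √(17.03/36.46) = 0.6834.
With d_HCl + d_NH₃ = 1.45 m, d_NH₃ = 1.45/(1 + 0.6834) = 0.8613 m.
d_HCl = 1.45 − 0.8613 = 0.589 m.

0.589 m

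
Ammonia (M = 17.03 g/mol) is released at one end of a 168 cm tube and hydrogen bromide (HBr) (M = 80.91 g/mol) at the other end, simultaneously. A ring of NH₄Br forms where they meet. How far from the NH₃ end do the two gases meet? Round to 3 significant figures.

Distances travelled in equal time are proportional to diffusion rates, so d_NH₃/d_HBr = √(M_HBr/M_NH₃) = √(80.91/17.03) = 2.180.
With d_NH₃ + d_HBr = 168 cm, d_HBr = 168/(1 + 2.180) = 52.84 cm.
d_NH₃ = 168 − 52.84 = 115 cm.

115 cm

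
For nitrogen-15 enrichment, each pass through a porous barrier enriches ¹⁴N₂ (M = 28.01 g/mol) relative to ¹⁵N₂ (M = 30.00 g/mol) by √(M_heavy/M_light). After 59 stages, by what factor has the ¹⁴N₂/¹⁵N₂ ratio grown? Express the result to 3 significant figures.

7.57

Each stage multiplies the ratio by α = √(30.00/28.01), so after 59 stages the overall factor is α^59 = (30.00/28.01)^(59/2).
= 1.07105^(59/2) = 7.57.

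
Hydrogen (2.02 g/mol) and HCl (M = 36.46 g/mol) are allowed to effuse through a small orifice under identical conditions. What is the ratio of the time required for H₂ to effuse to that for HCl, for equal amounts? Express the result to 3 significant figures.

By Graham's law, t_H₂/t_HCl = √(M_H₂/M_HCl) = √(2.02/36.46) = √0.05540 = 0.235.

0.235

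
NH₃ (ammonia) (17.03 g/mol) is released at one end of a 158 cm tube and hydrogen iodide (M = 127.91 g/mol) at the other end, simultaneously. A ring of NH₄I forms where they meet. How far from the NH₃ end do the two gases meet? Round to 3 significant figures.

Distances travelled in equal time are proportional to diffusion rates, so d_NH₃/d_HI = √(M_HI/M_NH₃) = √(127.91/17.03) = 2.741.
With d_NH₃ + d_HI = 158 cm, d_HI = 158/(1 + 2.741) = 42.24 cm.
d_NH₃ = 158 − 42.24 = 116 cm.

116 cm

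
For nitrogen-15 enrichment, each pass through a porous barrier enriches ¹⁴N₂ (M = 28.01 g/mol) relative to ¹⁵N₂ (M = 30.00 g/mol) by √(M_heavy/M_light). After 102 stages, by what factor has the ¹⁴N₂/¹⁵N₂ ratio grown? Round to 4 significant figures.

33.13

After 102 stages the ratio has grown by (√(30.00/28.01))^102 = (30.00/28.01)^(102/2).
= 1.07105^51 = 33.13.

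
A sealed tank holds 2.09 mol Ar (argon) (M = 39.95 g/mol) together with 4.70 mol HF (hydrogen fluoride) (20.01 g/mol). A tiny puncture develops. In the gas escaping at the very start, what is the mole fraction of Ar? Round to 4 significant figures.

Each component's effusion rate ∝ (its partial pressure)·(1/√M) ∝ n_i/√M_i.
So x_Ar in the escaping gas = (n_Ar/√M_Ar) / Σ(n_i/√M_i)
= (2.09/√39.95) / (2.09/√39.95 + 4.70/√20.01) = 0.3307/(0.3307 + 1.051) = 0.2394.

0.2394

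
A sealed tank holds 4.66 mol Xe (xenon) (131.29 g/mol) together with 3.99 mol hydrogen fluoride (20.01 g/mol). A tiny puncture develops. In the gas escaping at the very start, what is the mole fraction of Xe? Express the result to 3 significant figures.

Effusion rate of each component ∝ n_i/√M_i (partial pressure × 1/√M).
x_Xe(eff) = (n_Xe/√M_Xe) / (n_Xe/√M_Xe + n_HF/√M_HF)
= (4.66/√131.29) / (4.66/√131.29 + 3.99/√20.01) = 0.4067/(0.4067 + 0.8920) = 0.313.

0.313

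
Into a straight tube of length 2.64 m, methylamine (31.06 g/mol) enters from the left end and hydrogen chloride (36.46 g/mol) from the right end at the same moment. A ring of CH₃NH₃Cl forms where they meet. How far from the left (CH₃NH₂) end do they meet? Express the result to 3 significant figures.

1.37 m

The fronts meet when d_CH₃NH₂ + d_HCl = L with d_CH₃NH₂/d_HCl = √(M_HCl/M_CH₃NH₂) (Graham's law). Here √(M_HCl/M_CH₃NH₂) = √(36.46/31.06) = 1.083.
With d_CH₃NH₂ + d_HCl = 2.64 m, d_HCl = 2.64/(1 + 1.083) = 1.267 m.
d_CH₃NH₂ = 2.64 − 1.267 = 1.37 m.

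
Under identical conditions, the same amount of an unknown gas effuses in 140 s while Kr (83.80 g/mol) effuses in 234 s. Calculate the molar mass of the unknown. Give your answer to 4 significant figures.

30.00 g/mol

By Graham's law, t_X/t_Kr = √(M_X/M_Kr).
140/234 = 0.5983 = √(M_X/83.80)
M_X = 83.80 × 0.5983² = 83.80 × 0.3580 = 30.00 g/mol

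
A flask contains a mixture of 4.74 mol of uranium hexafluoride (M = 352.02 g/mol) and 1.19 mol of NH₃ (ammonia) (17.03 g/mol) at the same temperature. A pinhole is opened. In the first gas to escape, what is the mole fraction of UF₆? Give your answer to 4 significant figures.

0.4670

Each component's effusion rate ∝ (its partial pressure)·(1/√M) ∝ n_i/√M_i.
So x_UF₆ in the escaping gas = (n_UF₆/√M_UF₆) / Σ(n_i/√M_i)
= (4.74/√352.02) / (4.74/√352.02 + 1.19/√17.03) = 0.2526/(0.2526 + 0.2884) = 0.4670.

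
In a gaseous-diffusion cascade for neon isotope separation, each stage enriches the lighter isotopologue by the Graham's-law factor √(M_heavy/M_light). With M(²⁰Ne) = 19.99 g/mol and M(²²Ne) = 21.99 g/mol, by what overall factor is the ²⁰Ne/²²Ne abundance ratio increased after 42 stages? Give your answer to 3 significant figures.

7.41

Each stage multiplies the ratio by α = √(21.99/19.99), so after 42 stages the overall factor is α^42 = (21.99/19.99)^(42/2).
= 1.10005^21 = 7.41.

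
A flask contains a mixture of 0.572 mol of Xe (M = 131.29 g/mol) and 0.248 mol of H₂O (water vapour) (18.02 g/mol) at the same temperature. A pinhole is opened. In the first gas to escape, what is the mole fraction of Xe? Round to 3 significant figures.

The effusion rate of species i is ∝ p_i/√M_i ∝ n_i/√M_i.
Mole fraction of Xe in the effusate = (n_Xe/√M_Xe) / (n_Xe/√M_Xe + n_H₂O/√M_H₂O)
= (0.572/√131.29) / (0.572/√131.29 + 0.248/√18.02) = 0.04992/(0.04992 + 0.05842) = 0.461.

0.461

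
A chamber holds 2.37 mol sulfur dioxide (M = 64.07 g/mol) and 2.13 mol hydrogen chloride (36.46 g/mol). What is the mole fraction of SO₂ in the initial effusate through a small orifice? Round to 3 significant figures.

0.456

Rate_i ∝ x_i/√M_i (Graham's law weighted by mole fraction), so the effusate composition follows n_i/√M_i.
So x_SO₂ in the escaping gas = (n_SO₂/√M_SO₂) / Σ(n_i/√M_i)
= (2.37/√64.07) / (2.37/√64.07 + 2.13/√36.46) = 0.2961/(0.2961 + 0.3528) = 0.456.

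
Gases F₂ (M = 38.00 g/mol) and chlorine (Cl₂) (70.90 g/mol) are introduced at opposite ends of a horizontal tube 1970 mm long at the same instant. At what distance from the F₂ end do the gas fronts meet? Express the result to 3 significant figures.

1140 mm

Distances travelled in equal time are proportional to diffusion rates, so d_F₂/d_Cl₂ = √(M_Cl₂/M_F₂) = √(70.90/38.00) = 1.366.
With d_F₂ + d_Cl₂ = 1970 mm, d_Cl₂ = 1970/(1 + 1.366) = 832.7 mm.
d_F₂ = 1970 − 832.7 = 1140 mm.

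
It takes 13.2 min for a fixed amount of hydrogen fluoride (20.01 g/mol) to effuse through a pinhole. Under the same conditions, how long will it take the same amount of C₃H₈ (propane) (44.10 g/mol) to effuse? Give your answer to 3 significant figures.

19.6 min

Since effusion rate ∝ 1/√M, t_C₃H₈/t_HF = √(M_C₃H₈/M_HF) = √(44.10/20.01) = √2.204 = 1.485.
So the time for C₃H₈ is 13.2 × 1.485 = 19.6 min.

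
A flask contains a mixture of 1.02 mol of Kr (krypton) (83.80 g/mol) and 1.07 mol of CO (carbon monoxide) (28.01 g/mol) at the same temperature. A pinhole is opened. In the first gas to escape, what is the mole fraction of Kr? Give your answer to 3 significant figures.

0.355

Effusion rate of each component ∝ n_i/√M_i (partial pressure × 1/√M).
x_Kr(eff) = (n_Kr/√M_Kr) / (n_Kr/√M_Kr + n_CO/√M_CO)
= (1.02/√83.80) / (1.02/√83.80 + 1.07/√28.01) = 0.1114/(0.1114 + 0.2022) = 0.355.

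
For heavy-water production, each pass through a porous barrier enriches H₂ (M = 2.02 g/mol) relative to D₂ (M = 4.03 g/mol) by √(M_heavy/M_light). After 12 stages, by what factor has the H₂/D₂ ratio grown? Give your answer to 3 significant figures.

Each stage multiplies the ratio by α = √(4.03/2.02), so after 12 stages the overall factor is α^12 = (4.03/2.02)^(12/2).
= 1.99505^6 = 63.1.

63.1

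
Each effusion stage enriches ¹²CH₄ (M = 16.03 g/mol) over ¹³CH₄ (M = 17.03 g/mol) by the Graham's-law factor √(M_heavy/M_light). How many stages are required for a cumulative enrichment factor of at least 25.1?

107

With α = √(17.03/16.03) per stage, ln α = ½ ln(1.06238) = 0.03026.
Need α^N ≥ 25.1 ⇒ N ≥ ln(25.1) / ln α = 3.223 / 0.03026 = 106.52.
Minimum whole number of stages: N = 107.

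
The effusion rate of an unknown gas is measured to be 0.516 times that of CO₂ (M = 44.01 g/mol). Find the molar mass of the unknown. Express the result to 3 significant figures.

165 g/mol

Using Graham's law: rate_X/rate_CO₂ = √(M_CO₂/M_X).
0.516 = √(44.01/M_X)
M_X = 44.01 / 0.516² = 44.01 / 0.2663 = 165 g/mol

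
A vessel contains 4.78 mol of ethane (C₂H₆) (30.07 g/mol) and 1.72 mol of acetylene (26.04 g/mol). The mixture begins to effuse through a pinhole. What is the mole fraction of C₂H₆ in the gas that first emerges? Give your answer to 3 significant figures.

0.721

Rate_i ∝ x_i/√M_i (Graham's law weighted by mole fraction), so the effusate composition follows n_i/√M_i.
x_C₂H₆(eff) = (n_C₂H₆/√M_C₂H₆) / (n_C₂H₆/√M_C₂H₆ + n_C₂H₂/√M_C₂H₂)
= (4.78/√30.07) / (4.78/√30.07 + 1.72/√26.04) = 0.8717/(0.8717 + 0.3371) = 0.721.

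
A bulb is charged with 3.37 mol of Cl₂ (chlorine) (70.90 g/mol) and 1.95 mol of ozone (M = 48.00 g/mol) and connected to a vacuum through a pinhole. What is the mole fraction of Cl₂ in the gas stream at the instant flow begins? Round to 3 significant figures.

The effusion rate of species i is ∝ p_i/√M_i ∝ n_i/√M_i.
So x_Cl₂ in the escaping gas = (n_Cl₂/√M_Cl₂) / Σ(n_i/√M_i)
= (3.37/√70.90) / (3.37/√70.90 + 1.95/√48.00) = 0.4002/(0.4002 + 0.2815) = 0.587.

0.587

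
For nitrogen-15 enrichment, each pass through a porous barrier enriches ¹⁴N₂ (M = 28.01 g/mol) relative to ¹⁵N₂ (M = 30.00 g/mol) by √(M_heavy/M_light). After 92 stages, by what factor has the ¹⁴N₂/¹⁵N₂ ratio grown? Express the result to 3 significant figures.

After 92 stages the ratio has grown by (√(30.00/28.01))^92 = (30.00/28.01)^(92/2).
= 1.07105^46 = 23.5.

23.5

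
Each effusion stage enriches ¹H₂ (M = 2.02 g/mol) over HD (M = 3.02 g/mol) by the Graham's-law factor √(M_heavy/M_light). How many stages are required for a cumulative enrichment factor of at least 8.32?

Single-stage factor α = √(3.02/2.02), so ln α = ½ ln(1.49505) = 0.2011.
Need α^N ≥ 8.32 ⇒ N ≥ ln(8.32) / ln α = 2.119 / 0.2011 = 10.54.
So at least 11 stages are needed.

11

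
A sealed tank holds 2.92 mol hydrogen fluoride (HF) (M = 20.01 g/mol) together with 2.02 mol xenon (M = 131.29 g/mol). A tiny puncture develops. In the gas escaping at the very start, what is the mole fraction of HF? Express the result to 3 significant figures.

0.787

Each component's effusion rate ∝ (its partial pressure)·(1/√M) ∝ n_i/√M_i.
x_HF(eff) = (n_HF/√M_HF) / (n_HF/√M_HF + n_Xe/√M_Xe)
= (2.92/√20.01) / (2.92/√20.01 + 2.02/√131.29) = 0.6528/(0.6528 + 0.1763) = 0.787.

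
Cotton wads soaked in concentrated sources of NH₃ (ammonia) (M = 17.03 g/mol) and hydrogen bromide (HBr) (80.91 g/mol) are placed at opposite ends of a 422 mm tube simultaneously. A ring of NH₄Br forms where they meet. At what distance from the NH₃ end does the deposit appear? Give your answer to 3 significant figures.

Graham's law gives d_NH₃/d_HBr = rate_NH₃/rate_HBr = √(M_HBr/M_NH₃) = √(80.91/17.03) = 2.180.
With d_NH₃ + d_HBr = 422 mm, d_HBr = 422/(1 + 2.180) = 132.7 mm.
d_NH₃ = 422 − 132.7 = 289 mm.

289 mm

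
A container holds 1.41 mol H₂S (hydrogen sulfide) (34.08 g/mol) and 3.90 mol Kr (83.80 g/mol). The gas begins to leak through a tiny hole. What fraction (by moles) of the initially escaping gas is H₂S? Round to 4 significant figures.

0.3618

Rate_i ∝ x_i/√M_i (Graham's law weighted by mole fraction), so the effusate composition follows n_i/√M_i.
Mole fraction of H₂S in the effusate = (n_H₂S/√M_H₂S) / (n_H₂S/√M_H₂S + n_Kr/√M_Kr)
= (1.41/√34.08) / (1.41/√34.08 + 3.90/√83.80) = 0.2415/(0.2415 + 0.4260) = 0.3618.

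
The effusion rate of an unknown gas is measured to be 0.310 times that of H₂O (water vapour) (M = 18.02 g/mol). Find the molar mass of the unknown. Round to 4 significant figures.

187.5 g/mol

Using Graham's law: rate_X/rate_H₂O = √(M_H₂O/M_X).
0.310 = √(18.02/M_X)
M_X = 18.02 / 0.310² = 18.02 / 0.09610 = 187.5 g/mol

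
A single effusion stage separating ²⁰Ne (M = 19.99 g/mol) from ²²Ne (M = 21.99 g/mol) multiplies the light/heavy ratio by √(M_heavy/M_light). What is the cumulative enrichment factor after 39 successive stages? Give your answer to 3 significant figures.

Each stage multiplies the ratio by α = √(21.99/19.99), so after 39 stages the overall factor is α^39 = (21.99/19.99)^(39/2).
= 1.10005^(39/2) = 6.42.

6.42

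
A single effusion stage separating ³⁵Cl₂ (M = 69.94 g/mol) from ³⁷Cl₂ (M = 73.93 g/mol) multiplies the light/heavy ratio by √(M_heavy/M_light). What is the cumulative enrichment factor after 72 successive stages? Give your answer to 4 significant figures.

Each stage multiplies the ratio by α = √(73.93/69.94), so after 72 stages the overall factor is α^72 = (73.93/69.94)^(72/2).
= 1.05705^36 = 7.369.

7.369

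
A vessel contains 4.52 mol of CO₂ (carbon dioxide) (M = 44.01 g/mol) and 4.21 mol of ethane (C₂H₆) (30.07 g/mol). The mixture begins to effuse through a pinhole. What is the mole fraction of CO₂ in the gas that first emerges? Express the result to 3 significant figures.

Each component's effusion rate ∝ (its partial pressure)·(1/√M) ∝ n_i/√M_i.
So x_CO₂ in the escaping gas = (n_CO₂/√M_CO₂) / Σ(n_i/√M_i)
= (4.52/√44.01) / (4.52/√44.01 + 4.21/√30.07) = 0.6813/(0.6813 + 0.7677) = 0.470.

0.470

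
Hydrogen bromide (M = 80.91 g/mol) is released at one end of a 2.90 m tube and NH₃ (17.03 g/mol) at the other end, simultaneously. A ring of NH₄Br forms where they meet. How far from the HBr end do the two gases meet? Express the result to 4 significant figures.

The fronts meet when d_HBr + d_NH₃ = L with d_HBr/d_NH₃ = √(M_NH₃/M_HBr) (Graham's law). Here √(M_NH₃/M_HBr) = √(17.03/80.91) = 0.4588.
With d_HBr + d_NH₃ = 2.90 m, d_NH₃ = 2.90/(1 + 0.4588) = 1.988 m.
d_HBr = 2.90 − 1.988 = 0.9120 m.

0.9120 m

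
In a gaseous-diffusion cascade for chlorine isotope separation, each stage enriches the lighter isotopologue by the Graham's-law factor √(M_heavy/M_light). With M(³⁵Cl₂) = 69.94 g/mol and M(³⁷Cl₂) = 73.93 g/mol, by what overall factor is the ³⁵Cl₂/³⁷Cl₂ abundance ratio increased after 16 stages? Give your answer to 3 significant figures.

After 16 stages the ratio has grown by (√(73.93/69.94))^16 = (73.93/69.94)^(16/2).
= 1.05705^8 = 1.56.

1.56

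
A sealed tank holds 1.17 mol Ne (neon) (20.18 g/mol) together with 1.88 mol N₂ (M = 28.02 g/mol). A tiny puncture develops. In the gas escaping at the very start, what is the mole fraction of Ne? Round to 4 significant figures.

Effusion rate of each component ∝ n_i/√M_i (partial pressure × 1/√M).
x_Ne(eff) = (n_Ne/√M_Ne) / (n_Ne/√M_Ne + n_N₂/√M_N₂)
= (1.17/√20.18) / (1.17/√20.18 + 1.88/√28.02) = 0.2605/(0.2605 + 0.3552) = 0.4231.

0.4231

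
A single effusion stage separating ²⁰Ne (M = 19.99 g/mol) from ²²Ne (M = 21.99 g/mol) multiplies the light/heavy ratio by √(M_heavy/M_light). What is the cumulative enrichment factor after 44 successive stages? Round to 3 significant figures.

The single-stage factor is √(M_heavy/M_light), so 44 stages give [√(21.99/19.99)]^44 = (21.99/19.99)^(44/2).
= 1.10005^22 = 8.15.

8.15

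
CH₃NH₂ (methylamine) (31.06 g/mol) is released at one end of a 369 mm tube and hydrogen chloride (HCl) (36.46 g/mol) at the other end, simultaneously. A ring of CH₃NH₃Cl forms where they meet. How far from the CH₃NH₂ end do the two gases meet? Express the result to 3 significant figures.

192 mm

In equal time, each gas travels a distance ∝ its rate ∝ 1/√M, so d_CH₃NH₂/d_HCl = √(M_HCl/M_CH₃NH₂) = √(36.46/31.06) = 1.083.
With d_CH₃NH₂ + d_HCl = 369 mm, d_HCl = 369/(1 + 1.083) = 177.1 mm.
d_CH₃NH₂ = 369 − 177.1 = 192 mm.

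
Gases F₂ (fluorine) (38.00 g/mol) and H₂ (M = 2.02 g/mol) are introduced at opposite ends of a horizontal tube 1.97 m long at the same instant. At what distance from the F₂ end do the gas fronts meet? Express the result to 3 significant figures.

0.369 m

Distances travelled in equal time are proportional to diffusion rates, so d_F₂/d_H₂ = √(M_H₂/M_F₂) = √(2.02/38.00) = 0.2306.
With d_F₂ + d_H₂ = 1.97 m, d_H₂ = 1.97/(1 + 0.2306) = 1.601 m.
d_F₂ = 1.97 − 1.601 = 0.369 m.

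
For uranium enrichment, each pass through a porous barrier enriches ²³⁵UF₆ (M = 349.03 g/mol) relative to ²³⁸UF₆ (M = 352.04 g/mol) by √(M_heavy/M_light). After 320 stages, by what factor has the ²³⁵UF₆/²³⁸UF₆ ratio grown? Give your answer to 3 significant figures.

Overall factor = α^320 with α = √(352.04/349.03), i.e. (352.04/349.03)^(320/2).
= 1.00862^160 = 3.95.

3.95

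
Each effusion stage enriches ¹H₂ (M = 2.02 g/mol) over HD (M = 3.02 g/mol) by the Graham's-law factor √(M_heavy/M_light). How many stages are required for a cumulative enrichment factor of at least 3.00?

6

Per stage α = (3.02/2.02)^(1/2) = 1.49505^0.5, giving ln α = 0.2011.
Need α^N ≥ 3.00 ⇒ N ≥ ln(3.00) / ln α = 1.099 / 0.2011 = 5.46.
Rounding up, N = 6 stages.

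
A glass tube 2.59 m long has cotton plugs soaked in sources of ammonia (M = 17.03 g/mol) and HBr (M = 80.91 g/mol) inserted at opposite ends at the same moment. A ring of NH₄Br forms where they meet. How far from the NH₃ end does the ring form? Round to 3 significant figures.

1.78 m

In equal time, each gas travels a distance ∝ its rate ∝ 1/√M, so d_NH₃/d_HBr = √(M_HBr/M_NH₃) = √(80.91/17.03) = 2.180.
With d_NH₃ + d_HBr = 2.59 m, d_HBr = 2.59/(1 + 2.180) = 0.8145 m.
d_NH₃ = 2.59 − 0.8145 = 1.78 m.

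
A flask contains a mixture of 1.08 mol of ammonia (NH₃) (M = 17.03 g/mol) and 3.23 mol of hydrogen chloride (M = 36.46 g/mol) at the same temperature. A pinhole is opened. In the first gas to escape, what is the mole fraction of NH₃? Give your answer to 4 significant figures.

0.3285

Effusion rate of each component ∝ n_i/√M_i (partial pressure × 1/√M).
Mole fraction of NH₃ in the effusate = (n_NH₃/√M_NH₃) / (n_NH₃/√M_NH₃ + n_HCl/√M_HCl)
= (1.08/√17.03) / (1.08/√17.03 + 3.23/√36.46) = 0.2617/(0.2617 + 0.5349) = 0.3285.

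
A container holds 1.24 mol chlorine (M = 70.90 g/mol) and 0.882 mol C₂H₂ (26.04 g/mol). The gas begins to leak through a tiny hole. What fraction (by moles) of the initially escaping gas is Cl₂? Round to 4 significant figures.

0.4600

Each component's effusion rate ∝ (its partial pressure)·(1/√M) ∝ n_i/√M_i.
x_Cl₂(eff) = (n_Cl₂/√M_Cl₂) / (n_Cl₂/√M_Cl₂ + n_C₂H₂/√M_C₂H₂)
= (1.24/√70.90) / (1.24/√70.90 + 0.882/√26.04) = 0.1473/(0.1473 + 0.1728) = 0.4600.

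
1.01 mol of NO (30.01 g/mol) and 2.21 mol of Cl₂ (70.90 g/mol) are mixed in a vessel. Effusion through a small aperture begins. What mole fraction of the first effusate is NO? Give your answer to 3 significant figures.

The effusion rate of species i is ∝ p_i/√M_i ∝ n_i/√M_i.
x_NO(eff) = (n_NO/√M_NO) / (n_NO/√M_NO + n_Cl₂/√M_Cl₂)
= (1.01/√30.01) / (1.01/√30.01 + 2.21/√70.90) = 0.1844/(0.1844 + 0.2625) = 0.413.

0.413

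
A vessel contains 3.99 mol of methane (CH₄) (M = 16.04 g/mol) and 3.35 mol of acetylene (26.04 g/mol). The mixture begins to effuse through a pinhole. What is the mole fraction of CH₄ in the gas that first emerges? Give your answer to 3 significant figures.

Rate_i ∝ x_i/√M_i (Graham's law weighted by mole fraction), so the effusate composition follows n_i/√M_i.
x_CH₄(eff) = (n_CH₄/√M_CH₄) / (n_CH₄/√M_CH₄ + n_C₂H₂/√M_C₂H₂)
= (3.99/√16.04) / (3.99/√16.04 + 3.35/√26.04) = 0.9963/(0.9963 + 0.6565) = 0.603.

0.603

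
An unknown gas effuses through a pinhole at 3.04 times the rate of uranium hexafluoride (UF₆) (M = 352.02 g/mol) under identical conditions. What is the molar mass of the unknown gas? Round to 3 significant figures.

38.1 g/mol

Using Graham's law: rate_X/rate_UF₆ = √(M_UF₆/M_X).
3.04 = √(352.02/M_X)
M_X = 352.02 / 3.04² = 352.02 / 9.242 = 38.1 g/mol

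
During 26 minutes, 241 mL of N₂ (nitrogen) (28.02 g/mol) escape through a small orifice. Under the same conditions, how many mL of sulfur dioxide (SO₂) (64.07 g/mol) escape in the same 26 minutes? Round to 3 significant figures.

159 mL

From Graham's law, rate_SO₂/rate_N₂ = √(M_N₂/M_SO₂) = √(28.02/64.07) = √0.4373 = 0.6613.
So the volume for SO₂ is 241 × 0.6613 = 159 mL.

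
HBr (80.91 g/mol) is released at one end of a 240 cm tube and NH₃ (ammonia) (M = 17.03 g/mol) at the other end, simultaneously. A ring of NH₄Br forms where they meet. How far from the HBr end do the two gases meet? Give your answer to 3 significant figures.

Distances travelled in equal time are proportional to diffusion rates, so d_HBr/d_NH₃ = √(M_NH₃/M_HBr) = √(17.03/80.91) = 0.4588.
With d_HBr + d_NH₃ = 240 cm, d_NH₃ = 240/(1 + 0.4588) = 164.5 cm.
d_HBr = 240 − 164.5 = 75.5 cm.

75.5 cm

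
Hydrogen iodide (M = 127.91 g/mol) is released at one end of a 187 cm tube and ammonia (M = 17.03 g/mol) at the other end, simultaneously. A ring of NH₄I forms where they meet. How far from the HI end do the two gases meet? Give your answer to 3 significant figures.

50.0 cm

The fronts meet when d_HI + d_NH₃ = L with d_HI/d_NH₃ = √(M_NH₃/M_HI) (Graham's law). Here √(M_NH₃/M_HI) = √(17.03/127.91) = 0.3649.
With d_HI + d_NH₃ = 187 cm, d_NH₃ = 187/(1 + 0.3649) = 137.0 cm.
d_HI = 187 − 137.0 = 50.0 cm.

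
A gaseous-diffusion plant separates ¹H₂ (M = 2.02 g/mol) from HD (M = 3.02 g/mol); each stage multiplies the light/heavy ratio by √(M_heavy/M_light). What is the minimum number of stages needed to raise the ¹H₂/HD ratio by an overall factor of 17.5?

Single-stage factor α = √(3.02/2.02), so ln α = ½ ln(1.49505) = 0.2011.
Need α^N ≥ 17.5 ⇒ N ≥ ln(17.5) / ln α = 2.862 / 0.2011 = 14.23.
Minimum whole number of stages: N = 15.

15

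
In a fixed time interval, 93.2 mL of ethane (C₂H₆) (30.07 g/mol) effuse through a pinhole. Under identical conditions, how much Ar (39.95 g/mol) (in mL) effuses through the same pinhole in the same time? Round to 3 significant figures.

80.9 mL

Since effusion rate ∝ 1/√M, rate_Ar/rate_C₂H₆ = √(M_C₂H₆/M_Ar) = √(30.07/39.95) = √0.7527 = 0.8676.
So the volume for Ar is 93.2 × 0.8676 = 80.9 mL.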